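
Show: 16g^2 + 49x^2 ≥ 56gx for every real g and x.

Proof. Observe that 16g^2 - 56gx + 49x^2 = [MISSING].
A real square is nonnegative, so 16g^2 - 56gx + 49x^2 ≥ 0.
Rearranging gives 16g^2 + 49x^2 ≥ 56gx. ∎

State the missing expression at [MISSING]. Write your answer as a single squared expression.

16g^2 - 56gx + 49x^2 is a perfect-square trinomial: the outer terms are (4g)^2 and (7x)^2, and the cross term is -2·4g·7x.
So 16g^2 - 56gx + 49x^2 = (4g - 7x)^2 ≥ 0.

(4g - 7x)^2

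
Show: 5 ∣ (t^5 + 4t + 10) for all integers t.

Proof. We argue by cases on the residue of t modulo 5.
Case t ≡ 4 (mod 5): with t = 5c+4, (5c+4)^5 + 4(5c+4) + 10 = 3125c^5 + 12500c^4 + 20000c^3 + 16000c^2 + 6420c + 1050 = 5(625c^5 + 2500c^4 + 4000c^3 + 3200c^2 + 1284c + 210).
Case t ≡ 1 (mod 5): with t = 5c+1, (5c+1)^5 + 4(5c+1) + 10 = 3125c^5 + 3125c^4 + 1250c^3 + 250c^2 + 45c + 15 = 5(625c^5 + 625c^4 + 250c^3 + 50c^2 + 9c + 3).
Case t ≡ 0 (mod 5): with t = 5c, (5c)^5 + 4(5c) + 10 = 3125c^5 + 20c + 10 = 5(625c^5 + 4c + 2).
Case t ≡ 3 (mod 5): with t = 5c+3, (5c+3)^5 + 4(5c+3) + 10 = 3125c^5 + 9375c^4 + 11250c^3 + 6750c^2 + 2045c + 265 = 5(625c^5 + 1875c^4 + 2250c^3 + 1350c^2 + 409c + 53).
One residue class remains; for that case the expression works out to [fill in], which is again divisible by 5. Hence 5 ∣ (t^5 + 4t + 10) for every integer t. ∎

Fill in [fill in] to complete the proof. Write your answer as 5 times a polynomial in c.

Only t ≡ 2 (mod 5) is unaccounted for. Put t = 5c+2:
(5c+2)^5 + 4(5c+2) + 10 expands to 3125c^5 + 6250c^4 + 5000c^3 + 2000c^2 + 420c + 50,
and factoring out 5 leaves 5(625c^5 + 1250c^4 + 1000c^3 + 400c^2 + 84c + 10).

5(625c^5 + 1250c^4 + 1000c^3 + 400c^2 + 84c + 10)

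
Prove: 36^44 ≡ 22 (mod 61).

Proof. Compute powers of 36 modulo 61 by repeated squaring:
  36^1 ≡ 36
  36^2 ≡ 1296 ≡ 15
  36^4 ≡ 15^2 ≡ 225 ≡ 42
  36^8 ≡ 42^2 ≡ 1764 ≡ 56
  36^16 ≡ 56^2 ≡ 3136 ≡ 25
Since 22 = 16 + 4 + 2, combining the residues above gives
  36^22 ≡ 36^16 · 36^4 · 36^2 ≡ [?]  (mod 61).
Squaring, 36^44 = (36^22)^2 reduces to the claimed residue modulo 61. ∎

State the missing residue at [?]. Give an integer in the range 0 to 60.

36^16 · 36^4 · 36^2 ≡ 25 · 42 · 15 = 15750.
15750 mod 61 = 12, so 36^22 ≡ 12 (mod 61).

12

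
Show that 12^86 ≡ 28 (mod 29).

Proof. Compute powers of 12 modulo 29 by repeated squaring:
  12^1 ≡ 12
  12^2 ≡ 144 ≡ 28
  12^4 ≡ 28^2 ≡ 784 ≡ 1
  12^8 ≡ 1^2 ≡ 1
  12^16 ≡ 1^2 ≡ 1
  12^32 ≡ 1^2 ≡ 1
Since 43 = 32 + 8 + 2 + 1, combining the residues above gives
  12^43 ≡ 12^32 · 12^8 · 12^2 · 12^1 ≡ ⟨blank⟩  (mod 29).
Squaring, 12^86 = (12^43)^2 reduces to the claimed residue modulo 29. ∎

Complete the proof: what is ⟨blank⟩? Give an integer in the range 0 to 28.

17

12^32 · 12^8 · 12^2 · 12^1 ≡ 1 · 1 · 28 · 12 = 336.
336 mod 29 = 17, so 12^43 ≡ 17 (mod 29).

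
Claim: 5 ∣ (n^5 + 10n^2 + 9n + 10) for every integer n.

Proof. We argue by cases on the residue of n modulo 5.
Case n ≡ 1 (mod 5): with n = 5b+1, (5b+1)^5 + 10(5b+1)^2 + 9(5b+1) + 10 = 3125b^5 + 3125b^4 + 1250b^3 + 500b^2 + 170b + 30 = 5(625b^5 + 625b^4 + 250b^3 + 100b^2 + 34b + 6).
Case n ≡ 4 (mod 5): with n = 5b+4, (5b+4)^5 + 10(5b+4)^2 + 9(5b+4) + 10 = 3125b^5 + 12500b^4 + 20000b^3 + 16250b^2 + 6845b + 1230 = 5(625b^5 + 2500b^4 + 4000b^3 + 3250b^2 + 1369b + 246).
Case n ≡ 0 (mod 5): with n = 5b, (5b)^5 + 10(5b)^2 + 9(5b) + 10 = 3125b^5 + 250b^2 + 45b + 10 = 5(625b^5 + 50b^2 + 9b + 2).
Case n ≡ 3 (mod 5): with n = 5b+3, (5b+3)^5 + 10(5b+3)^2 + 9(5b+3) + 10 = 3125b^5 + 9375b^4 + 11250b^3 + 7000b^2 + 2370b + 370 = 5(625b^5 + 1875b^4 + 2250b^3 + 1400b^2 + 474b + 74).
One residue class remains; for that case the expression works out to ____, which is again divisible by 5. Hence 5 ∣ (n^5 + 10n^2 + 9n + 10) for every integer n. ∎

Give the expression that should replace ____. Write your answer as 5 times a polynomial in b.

The residues treated are {1, 4, 0, 3}, so the missing case is n ≡ 2 (mod 5); write n = 5b+2.
Then (5b+2)^5 + 10(5b+2)^2 + 9(5b+2) + 10 = 3125b^5 + 6250b^4 + 5000b^3 + 2250b^2 + 645b + 100 = 5(625b^5 + 1250b^4 + 1000b^3 + 450b^2 + 129b + 20).

5(625b^5 + 1250b^4 + 1000b^3 + 450b^2 + 129b + 20)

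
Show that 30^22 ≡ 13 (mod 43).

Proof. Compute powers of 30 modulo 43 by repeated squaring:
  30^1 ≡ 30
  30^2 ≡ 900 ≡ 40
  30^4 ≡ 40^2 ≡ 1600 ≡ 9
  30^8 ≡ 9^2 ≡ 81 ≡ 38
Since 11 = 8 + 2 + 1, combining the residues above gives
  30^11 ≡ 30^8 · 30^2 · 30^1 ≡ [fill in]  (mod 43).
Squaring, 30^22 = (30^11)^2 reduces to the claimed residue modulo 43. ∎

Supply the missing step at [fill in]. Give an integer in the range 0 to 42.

Multiply the listed residues: 38 · 40 · 30 = 1520 → 45600.
Reducing modulo 43: 45600 = 1060·43 + 20, so 30^11 ≡ 20.

20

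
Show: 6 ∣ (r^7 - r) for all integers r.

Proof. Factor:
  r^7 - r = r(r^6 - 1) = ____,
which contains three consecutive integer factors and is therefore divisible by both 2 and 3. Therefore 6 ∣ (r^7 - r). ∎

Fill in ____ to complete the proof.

r^6 - 1 = (r^2 - 1)(r^4 + r^2 + 1), and r^2 - 1 = (r-1)(r+1).
So r(r^6 - 1) = (r - 1)r(r + 1)(r^4 + r^2 + 1).

(r - 1)r(r + 1)(r^4 + r^2 + 1)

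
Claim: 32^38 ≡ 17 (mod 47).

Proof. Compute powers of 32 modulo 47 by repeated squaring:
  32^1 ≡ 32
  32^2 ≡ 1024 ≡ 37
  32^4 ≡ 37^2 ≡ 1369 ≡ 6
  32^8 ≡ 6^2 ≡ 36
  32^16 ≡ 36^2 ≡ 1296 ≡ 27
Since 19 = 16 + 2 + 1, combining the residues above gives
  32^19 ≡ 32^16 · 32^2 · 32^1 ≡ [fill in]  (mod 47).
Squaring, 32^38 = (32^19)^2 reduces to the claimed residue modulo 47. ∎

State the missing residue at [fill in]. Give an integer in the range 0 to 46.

8

Multiply the listed residues: 27 · 37 · 32 = 999 → 31968.
Reducing modulo 47: 31968 = 680·47 + 8, so 32^19 ≡ 8.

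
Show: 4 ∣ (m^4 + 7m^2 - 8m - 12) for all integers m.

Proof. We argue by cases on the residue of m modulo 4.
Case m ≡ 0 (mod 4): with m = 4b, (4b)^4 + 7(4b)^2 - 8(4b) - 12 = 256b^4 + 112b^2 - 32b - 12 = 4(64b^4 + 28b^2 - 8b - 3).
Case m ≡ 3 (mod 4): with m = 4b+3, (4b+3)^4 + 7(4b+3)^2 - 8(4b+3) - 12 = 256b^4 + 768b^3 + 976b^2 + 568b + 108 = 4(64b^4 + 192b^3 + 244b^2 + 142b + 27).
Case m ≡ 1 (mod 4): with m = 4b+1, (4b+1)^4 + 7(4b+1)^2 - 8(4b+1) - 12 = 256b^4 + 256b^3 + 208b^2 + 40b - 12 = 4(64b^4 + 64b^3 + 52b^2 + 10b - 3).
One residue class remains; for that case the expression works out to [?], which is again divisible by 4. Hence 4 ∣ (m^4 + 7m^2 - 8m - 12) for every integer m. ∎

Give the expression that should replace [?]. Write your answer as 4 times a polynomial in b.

4(64b^4 + 128b^3 + 124b^2 + 52b + 4)

The residues treated are {0, 3, 1}, so the missing case is m ≡ 2 (mod 4); write m = 4b+2.
Then (4b+2)^4 + 7(4b+2)^2 - 8(4b+2) - 12 = 256b^4 + 512b^3 + 496b^2 + 208b + 16 = 4(64b^4 + 128b^3 + 124b^2 + 52b + 4).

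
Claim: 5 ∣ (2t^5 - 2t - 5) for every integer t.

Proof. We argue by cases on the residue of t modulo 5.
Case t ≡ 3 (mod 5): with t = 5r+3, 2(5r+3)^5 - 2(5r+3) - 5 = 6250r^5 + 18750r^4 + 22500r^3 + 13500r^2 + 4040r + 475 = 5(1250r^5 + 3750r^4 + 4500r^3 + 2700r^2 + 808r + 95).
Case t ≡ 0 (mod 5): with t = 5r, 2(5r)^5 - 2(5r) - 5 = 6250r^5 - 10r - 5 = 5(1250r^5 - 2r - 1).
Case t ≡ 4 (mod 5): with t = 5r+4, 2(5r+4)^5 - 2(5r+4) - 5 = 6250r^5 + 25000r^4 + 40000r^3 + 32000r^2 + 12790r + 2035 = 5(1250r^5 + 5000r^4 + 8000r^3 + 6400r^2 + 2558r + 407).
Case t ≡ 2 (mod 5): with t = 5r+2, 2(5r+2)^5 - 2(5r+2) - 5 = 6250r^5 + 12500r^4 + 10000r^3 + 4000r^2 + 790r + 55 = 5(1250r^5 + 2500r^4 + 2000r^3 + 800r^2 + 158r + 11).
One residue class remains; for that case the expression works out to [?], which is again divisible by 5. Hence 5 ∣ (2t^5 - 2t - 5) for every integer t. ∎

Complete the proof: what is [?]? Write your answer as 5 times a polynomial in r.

The residues treated are {3, 0, 4, 2}, so the missing case is t ≡ 1 (mod 5); write t = 5r+1.
Then 2(5r+1)^5 - 2(5r+1) - 5 = 6250r^5 + 6250r^4 + 2500r^3 + 500r^2 + 40r - 5 = 5(1250r^5 + 1250r^4 + 500r^3 + 100r^2 + 8r - 1).

5(1250r^5 + 1250r^4 + 500r^3 + 100r^2 + 8r - 1)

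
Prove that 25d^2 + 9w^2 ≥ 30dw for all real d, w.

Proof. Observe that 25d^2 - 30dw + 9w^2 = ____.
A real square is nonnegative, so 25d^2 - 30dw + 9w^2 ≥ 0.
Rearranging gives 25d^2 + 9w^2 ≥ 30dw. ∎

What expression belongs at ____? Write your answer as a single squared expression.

25d^2 - 30dw + 9w^2 is a perfect-square trinomial: the outer terms are (5d)^2 and (3w)^2, and the cross term is -2·5d·3w.
So 25d^2 - 30dw + 9w^2 = (5d - 3w)^2 ≥ 0.

(5d - 3w)^2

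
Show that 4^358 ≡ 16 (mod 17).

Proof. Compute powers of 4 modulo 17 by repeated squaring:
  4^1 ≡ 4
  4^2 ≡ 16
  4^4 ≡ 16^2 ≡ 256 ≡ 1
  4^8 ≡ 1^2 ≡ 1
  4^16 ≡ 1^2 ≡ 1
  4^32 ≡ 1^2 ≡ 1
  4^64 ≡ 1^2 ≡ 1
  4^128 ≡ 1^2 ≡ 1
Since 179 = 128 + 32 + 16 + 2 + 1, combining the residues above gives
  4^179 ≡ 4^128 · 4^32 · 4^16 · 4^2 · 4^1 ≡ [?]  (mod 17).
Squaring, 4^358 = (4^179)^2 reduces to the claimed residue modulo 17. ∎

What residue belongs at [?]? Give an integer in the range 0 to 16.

4^128 · 4^32 · 4^16 · 4^2 · 4^1 ≡ 1 · 1 · 1 · 16 · 4 = 64.
64 mod 17 = 13, so 4^179 ≡ 13 (mod 17).

13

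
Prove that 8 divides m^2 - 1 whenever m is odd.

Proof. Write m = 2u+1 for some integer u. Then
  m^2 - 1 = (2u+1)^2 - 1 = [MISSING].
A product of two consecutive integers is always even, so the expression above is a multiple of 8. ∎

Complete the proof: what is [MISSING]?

(2u+1)^2 - 1 = 4u^2 + 4u + 1 - 1 = 4u^2 + 4u = 4u(u+1).
Since u and u+1 are consecutive, u(u+1) is even, and 4·(even) is a multiple of 8.

4u(u + 1)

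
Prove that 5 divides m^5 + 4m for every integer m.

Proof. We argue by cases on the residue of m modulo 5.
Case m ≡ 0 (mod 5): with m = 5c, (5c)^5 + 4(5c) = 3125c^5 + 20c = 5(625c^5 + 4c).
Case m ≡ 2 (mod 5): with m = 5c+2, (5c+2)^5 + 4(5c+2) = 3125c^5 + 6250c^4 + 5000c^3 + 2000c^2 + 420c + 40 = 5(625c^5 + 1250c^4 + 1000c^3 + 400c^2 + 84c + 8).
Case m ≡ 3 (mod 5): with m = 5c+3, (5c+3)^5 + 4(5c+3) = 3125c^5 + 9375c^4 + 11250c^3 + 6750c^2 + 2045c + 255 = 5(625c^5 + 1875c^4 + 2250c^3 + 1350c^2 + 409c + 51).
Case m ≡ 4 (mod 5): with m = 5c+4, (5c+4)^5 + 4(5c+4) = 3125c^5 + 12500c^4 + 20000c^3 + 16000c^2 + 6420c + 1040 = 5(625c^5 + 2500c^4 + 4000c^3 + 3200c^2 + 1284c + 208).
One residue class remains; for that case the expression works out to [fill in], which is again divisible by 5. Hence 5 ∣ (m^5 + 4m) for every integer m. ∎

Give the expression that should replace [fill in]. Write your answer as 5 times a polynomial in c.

5(625c^5 + 625c^4 + 250c^3 + 50c^2 + 9c + 1)

The residues treated are {0, 2, 3, 4}, so the missing case is m ≡ 1 (mod 5); write m = 5c+1.
Then (5c+1)^5 + 4(5c+1) = 3125c^5 + 3125c^4 + 1250c^3 + 250c^2 + 45c + 5 = 5(625c^5 + 625c^4 + 250c^3 + 50c^2 + 9c + 1).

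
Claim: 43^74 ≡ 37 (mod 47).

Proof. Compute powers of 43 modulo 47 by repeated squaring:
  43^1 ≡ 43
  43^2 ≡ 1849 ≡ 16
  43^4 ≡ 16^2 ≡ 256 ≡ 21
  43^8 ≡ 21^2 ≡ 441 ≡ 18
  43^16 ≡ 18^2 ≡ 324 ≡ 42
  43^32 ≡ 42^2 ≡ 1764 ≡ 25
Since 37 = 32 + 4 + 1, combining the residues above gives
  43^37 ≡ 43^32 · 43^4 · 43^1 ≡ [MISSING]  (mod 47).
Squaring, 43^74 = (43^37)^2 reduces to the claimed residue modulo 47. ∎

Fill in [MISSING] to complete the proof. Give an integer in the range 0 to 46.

15

43^32 · 43^4 · 43^1 ≡ 25 · 21 · 43 = 22575.
22575 mod 47 = 15, so 43^37 ≡ 15 (mod 47).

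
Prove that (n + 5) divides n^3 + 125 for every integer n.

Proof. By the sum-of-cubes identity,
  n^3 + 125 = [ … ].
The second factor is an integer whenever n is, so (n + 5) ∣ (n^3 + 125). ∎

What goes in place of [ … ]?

(n + 5)(n^2 - 5n + 25)

Polynomial division of n^3 + 125 by n + 5 leaves remainder 0 and quotient n^2 - 5n + 25.
Hence n^3 + 125 = (n + 5)(n^2 - 5n + 25).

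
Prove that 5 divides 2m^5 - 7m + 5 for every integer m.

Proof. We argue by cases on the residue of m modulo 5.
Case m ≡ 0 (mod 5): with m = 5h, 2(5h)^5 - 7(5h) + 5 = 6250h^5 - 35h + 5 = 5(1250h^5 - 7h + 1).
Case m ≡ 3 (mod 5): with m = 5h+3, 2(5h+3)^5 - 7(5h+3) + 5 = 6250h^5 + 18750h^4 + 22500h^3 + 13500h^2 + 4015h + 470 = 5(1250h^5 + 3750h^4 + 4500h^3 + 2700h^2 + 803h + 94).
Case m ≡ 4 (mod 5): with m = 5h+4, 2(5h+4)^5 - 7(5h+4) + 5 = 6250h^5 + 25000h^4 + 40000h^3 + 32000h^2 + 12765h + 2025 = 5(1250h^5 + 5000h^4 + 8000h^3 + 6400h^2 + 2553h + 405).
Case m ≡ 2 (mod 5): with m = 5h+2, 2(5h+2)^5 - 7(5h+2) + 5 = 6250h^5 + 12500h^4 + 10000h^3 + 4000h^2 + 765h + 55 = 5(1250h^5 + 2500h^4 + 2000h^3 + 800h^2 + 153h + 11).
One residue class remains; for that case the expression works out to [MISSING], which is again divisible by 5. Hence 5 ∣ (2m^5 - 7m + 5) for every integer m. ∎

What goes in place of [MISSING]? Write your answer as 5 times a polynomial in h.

The residues treated are {0, 3, 4, 2}, so the missing case is m ≡ 1 (mod 5); write m = 5h+1.
Then 2(5h+1)^5 - 7(5h+1) + 5 = 6250h^5 + 6250h^4 + 2500h^3 + 500h^2 + 15h = 5(1250h^5 + 1250h^4 + 500h^3 + 100h^2 + 3h).

5(1250h^5 + 1250h^4 + 500h^3 + 100h^2 + 3h)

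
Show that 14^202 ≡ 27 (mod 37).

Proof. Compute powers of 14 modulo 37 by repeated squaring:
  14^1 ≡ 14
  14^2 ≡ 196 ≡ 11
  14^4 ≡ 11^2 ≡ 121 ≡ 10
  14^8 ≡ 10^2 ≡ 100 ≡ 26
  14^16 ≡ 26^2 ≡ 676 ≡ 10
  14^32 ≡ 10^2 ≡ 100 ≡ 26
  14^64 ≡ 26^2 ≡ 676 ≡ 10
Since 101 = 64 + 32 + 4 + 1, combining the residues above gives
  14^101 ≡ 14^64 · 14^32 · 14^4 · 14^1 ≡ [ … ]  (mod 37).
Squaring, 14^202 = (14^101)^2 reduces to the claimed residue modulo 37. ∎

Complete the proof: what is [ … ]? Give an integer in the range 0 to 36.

29

Multiply the listed residues: 10 · 26 · 10 · 14 = 260 → 2600 → 36400.
Reducing modulo 37: 36400 = 983·37 + 29, so 14^101 ≡ 29.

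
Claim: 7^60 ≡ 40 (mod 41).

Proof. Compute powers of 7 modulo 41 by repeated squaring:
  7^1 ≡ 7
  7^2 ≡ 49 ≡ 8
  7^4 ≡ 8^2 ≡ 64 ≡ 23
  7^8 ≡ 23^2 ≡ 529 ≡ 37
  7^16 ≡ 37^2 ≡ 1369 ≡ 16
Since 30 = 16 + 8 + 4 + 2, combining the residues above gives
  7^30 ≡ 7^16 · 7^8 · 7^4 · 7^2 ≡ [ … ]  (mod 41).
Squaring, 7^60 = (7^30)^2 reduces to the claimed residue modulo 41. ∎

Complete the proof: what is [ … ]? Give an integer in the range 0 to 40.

32

7^16 · 7^8 · 7^4 · 7^2 ≡ 16 · 37 · 23 · 8 = 108928.
108928 mod 41 = 32, so 7^30 ≡ 32 (mod 41).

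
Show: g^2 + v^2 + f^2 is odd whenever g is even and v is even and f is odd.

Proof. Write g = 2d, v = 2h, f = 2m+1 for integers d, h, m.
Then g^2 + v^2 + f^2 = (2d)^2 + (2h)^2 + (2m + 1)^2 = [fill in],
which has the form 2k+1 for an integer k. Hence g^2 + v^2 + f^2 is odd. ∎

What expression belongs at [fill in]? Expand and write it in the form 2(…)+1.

2(2d^2 + 2h^2 + 2m^2 + 2m) + 1

(2d)^2 + (2h)^2 + (2m + 1)^2 = 4d^2 + 4h^2 + 4m^2 + 4m + 1
= 2(2d^2 + 2h^2 + 2m^2 + 2m) + 1.
Since 2d^2 + 2h^2 + 2m^2 + 2m is an integer, the sum of squares is of the form 2k+1 for an integer k.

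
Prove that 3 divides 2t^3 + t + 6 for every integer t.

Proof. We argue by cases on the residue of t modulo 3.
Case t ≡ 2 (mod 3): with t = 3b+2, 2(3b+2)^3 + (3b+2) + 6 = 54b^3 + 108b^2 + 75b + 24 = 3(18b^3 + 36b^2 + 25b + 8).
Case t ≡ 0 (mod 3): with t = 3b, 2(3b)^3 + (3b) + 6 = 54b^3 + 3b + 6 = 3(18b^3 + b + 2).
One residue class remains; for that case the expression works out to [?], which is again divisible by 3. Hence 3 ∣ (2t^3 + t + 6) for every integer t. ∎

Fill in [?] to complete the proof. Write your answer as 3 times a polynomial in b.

Only t ≡ 1 (mod 3) is unaccounted for. Put t = 3b+1:
2(3b+1)^3 + (3b+1) + 6 expands to 54b^3 + 54b^2 + 21b + 9,
and factoring out 3 leaves 3(18b^3 + 18b^2 + 7b + 3).

3(18b^3 + 18b^2 + 7b + 3)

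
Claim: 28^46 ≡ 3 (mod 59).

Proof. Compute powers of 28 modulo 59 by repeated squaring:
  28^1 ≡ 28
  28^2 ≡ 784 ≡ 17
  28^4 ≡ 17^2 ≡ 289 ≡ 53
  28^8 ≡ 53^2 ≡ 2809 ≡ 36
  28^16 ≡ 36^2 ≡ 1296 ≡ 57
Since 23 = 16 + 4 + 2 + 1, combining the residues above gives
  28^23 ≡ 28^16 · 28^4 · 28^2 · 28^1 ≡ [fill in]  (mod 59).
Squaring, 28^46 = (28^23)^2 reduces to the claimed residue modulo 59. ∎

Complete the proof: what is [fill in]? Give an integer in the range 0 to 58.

Multiply the listed residues: 57 · 53 · 17 · 28 = 3021 → 51357 → 1437996.
Reducing modulo 59: 1437996 = 24372·59 + 48, so 28^23 ≡ 48.

48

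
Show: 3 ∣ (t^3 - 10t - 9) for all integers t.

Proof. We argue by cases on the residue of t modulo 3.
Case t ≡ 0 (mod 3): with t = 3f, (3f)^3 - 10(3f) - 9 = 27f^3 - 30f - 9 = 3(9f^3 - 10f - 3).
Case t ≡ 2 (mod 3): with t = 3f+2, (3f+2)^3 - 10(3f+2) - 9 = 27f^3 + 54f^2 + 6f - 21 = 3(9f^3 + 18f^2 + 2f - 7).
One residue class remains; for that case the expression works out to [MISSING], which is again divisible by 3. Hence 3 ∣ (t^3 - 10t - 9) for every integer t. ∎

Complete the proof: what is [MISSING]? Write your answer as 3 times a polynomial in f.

The residues treated are {0, 2}, so the missing case is t ≡ 1 (mod 3); write t = 3f+1.
Then (3f+1)^3 - 10(3f+1) - 9 = 27f^3 + 27f^2 - 21f - 18 = 3(9f^3 + 9f^2 - 7f - 6).

3(9f^3 + 9f^2 - 7f - 6)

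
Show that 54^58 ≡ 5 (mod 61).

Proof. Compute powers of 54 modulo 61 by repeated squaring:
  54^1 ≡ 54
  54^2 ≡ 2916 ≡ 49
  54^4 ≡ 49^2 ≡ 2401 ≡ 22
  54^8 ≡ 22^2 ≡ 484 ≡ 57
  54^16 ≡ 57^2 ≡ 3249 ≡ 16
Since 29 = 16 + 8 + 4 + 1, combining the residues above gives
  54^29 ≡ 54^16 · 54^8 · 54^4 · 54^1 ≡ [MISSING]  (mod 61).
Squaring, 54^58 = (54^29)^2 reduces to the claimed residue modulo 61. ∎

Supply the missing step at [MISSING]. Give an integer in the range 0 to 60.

35

54^16 · 54^8 · 54^4 · 54^1 ≡ 16 · 57 · 22 · 54 = 1083456.
1083456 mod 61 = 35, so 54^29 ≡ 35 (mod 61).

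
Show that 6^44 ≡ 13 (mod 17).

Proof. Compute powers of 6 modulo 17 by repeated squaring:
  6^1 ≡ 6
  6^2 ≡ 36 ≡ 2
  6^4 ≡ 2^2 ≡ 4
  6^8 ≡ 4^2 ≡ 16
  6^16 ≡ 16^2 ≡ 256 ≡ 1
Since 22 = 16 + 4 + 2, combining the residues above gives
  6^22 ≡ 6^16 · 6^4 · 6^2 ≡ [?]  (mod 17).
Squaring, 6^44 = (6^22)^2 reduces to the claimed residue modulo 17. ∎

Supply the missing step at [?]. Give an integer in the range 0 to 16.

8

Multiply the listed residues: 1 · 4 · 2 = 4 → 8.
Reducing modulo 17: 8 = 0·17 + 8, so 6^22 ≡ 8.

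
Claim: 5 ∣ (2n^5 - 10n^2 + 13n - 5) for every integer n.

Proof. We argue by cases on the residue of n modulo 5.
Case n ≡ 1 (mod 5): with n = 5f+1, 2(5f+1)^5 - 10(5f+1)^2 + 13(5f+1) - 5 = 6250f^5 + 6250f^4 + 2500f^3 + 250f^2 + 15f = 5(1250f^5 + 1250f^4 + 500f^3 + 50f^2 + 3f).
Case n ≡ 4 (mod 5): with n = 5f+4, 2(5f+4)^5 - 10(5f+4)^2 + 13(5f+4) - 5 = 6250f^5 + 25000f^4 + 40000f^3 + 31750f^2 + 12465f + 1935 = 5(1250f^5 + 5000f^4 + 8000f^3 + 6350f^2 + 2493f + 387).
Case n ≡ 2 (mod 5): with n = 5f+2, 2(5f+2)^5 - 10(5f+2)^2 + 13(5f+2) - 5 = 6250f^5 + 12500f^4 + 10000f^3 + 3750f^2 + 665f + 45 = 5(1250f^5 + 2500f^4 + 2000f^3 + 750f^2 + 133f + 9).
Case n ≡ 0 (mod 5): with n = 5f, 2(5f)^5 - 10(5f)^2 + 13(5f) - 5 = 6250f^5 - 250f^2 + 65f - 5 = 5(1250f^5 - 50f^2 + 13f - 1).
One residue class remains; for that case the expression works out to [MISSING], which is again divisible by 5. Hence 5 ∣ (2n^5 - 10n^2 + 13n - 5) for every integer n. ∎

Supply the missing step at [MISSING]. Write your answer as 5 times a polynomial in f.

5(1250f^5 + 3750f^4 + 4500f^3 + 2650f^2 + 763f + 86)

Only n ≡ 3 (mod 5) is unaccounted for. Put n = 5f+3:
2(5f+3)^5 - 10(5f+3)^2 + 13(5f+3) - 5 expands to 6250f^5 + 18750f^4 + 22500f^3 + 13250f^2 + 3815f + 430,
and factoring out 5 leaves 5(1250f^5 + 3750f^4 + 4500f^3 + 2650f^2 + 763f + 86).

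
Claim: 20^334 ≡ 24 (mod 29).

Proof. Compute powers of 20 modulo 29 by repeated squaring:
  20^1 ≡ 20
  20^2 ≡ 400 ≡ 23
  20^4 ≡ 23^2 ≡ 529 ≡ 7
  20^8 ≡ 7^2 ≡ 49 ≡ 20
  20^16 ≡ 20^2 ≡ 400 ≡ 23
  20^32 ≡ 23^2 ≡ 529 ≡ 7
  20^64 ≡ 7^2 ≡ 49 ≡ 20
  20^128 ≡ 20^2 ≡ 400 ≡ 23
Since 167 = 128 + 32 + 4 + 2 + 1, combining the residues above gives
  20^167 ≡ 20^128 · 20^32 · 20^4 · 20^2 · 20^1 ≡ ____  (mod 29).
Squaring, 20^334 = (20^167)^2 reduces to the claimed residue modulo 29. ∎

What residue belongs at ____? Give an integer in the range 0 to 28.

16

Multiply the listed residues: 23 · 7 · 7 · 23 · 20 = 161 → 1127 → 25921 → 518420.
Reducing modulo 29: 518420 = 17876·29 + 16, so 20^167 ≡ 16.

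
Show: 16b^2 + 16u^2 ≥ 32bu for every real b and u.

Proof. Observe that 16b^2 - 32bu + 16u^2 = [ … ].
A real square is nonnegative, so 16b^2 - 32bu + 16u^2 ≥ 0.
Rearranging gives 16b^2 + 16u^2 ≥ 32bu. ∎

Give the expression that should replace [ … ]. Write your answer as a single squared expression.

16b^2 - 32bu + 16u^2 is a perfect-square trinomial: the outer terms are (4b)^2 and (4u)^2, and the cross term is -2·4b·4u.
So 16b^2 - 32bu + 16u^2 = (4b - 4u)^2 ≥ 0.

(4b - 4u)^2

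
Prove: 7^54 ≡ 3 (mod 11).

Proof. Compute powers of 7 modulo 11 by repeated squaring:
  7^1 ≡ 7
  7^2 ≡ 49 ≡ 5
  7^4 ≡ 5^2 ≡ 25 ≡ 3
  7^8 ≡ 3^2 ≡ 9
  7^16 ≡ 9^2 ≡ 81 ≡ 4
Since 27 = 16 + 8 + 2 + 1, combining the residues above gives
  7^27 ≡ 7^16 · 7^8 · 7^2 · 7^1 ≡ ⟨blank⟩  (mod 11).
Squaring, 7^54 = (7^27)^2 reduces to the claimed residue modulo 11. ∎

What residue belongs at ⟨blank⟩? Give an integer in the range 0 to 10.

7^16 · 7^8 · 7^2 · 7^1 ≡ 4 · 9 · 5 · 7 = 1260.
1260 mod 11 = 6, so 7^27 ≡ 6 (mod 11).

6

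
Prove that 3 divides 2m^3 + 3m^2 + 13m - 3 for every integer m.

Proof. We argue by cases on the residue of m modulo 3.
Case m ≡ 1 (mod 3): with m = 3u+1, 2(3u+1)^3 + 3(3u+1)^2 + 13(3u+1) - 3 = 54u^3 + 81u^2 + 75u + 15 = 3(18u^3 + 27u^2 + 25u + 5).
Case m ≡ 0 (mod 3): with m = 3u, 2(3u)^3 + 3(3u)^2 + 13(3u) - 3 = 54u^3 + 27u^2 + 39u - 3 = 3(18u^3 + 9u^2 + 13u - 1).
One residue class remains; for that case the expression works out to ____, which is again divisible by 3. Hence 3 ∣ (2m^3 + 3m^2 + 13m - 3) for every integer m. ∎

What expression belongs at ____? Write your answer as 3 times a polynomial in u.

3(18u^3 + 45u^2 + 49u + 17)

Only m ≡ 2 (mod 3) is unaccounted for. Put m = 3u+2:
2(3u+2)^3 + 3(3u+2)^2 + 13(3u+2) - 3 expands to 54u^3 + 135u^2 + 147u + 51,
and factoring out 3 leaves 3(18u^3 + 45u^2 + 49u + 17).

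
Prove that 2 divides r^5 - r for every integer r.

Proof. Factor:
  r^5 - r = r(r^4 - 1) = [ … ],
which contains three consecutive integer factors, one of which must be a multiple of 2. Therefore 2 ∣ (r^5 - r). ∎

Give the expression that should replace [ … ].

(r - 1)r(r + 1)(r^2 + 1)

r^4 - 1 = (r^2 - 1)(r^2 + 1), and r^2 - 1 = (r-1)(r+1).
So r(r^4 - 1) = (r - 1)r(r + 1)(r^2 + 1).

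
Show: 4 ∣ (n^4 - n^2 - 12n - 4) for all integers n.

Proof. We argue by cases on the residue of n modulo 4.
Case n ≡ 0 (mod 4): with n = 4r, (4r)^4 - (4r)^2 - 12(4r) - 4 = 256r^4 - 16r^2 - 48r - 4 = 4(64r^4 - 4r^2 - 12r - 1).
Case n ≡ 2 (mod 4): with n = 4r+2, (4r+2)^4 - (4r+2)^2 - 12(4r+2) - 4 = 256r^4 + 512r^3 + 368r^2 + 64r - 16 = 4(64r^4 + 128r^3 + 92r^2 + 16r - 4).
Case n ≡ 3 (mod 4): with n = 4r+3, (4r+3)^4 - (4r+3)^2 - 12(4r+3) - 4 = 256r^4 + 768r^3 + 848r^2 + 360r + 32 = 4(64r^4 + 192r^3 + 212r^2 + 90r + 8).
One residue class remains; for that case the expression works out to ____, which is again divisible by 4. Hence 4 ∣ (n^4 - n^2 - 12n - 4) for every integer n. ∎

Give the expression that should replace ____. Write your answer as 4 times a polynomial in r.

4(64r^4 + 64r^3 + 20r^2 - 10r - 4)

Only n ≡ 1 (mod 4) is unaccounted for. Put n = 4r+1:
(4r+1)^4 - (4r+1)^2 - 12(4r+1) - 4 expands to 256r^4 + 256r^3 + 80r^2 - 40r - 16,
and factoring out 4 leaves 4(64r^4 + 64r^3 + 20r^2 - 10r - 4).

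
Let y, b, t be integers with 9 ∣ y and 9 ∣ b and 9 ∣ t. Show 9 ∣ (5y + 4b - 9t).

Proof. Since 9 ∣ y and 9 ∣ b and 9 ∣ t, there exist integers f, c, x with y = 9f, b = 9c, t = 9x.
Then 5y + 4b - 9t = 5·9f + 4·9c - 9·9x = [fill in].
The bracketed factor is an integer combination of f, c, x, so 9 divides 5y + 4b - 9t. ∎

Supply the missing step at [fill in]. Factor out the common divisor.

Pull the common 9 out of every term: 5·9f + 4·9c - 9·9x = 9(4c + 5f - 9x).
4c + 5f - 9x is an integer, which exhibits the divisibility.

9(4c + 5f - 9x)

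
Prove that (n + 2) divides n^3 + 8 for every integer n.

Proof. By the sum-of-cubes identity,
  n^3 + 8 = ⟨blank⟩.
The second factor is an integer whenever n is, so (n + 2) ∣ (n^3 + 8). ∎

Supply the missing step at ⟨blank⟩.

(n + 2)(n^2 - 2n + 4)

a^3 + b^3 = (a + b)(a^2 - ab + b^2). With a = n, b = 2:
n^3 + 8 = (n + 2)(n^2 - 2n + 4).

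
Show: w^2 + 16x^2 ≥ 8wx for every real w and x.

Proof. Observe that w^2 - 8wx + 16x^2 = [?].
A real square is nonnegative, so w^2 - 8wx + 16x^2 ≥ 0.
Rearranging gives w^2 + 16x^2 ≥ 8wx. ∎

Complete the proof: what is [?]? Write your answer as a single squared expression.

(w - 4x)^2

The leading and trailing coefficients are 1^2 and 4^2, and 8 = 2·1·4, so the trinomial is (w - 4x)^2.
Hence w^2 - 8wx + 16x^2 ≥ 0.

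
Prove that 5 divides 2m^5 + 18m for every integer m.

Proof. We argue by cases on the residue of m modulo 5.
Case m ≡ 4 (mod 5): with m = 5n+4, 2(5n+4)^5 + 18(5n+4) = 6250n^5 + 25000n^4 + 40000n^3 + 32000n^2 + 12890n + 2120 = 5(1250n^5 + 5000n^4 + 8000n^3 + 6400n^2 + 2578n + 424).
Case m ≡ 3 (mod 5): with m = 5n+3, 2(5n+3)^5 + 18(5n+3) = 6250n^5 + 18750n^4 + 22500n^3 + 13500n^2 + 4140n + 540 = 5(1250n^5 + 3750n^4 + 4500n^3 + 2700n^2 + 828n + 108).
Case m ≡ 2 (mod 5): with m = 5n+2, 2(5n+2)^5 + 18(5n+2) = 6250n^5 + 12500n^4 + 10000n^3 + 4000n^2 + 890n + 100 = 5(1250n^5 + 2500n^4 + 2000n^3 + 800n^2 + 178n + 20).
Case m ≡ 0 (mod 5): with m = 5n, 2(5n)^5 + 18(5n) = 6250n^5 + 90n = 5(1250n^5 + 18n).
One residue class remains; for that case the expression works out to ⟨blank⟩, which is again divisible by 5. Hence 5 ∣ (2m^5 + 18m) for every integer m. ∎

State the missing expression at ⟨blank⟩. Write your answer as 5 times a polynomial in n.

The residues treated are {4, 3, 2, 0}, so the missing case is m ≡ 1 (mod 5); write m = 5n+1.
Then 2(5n+1)^5 + 18(5n+1) = 6250n^5 + 6250n^4 + 2500n^3 + 500n^2 + 140n + 20 = 5(1250n^5 + 1250n^4 + 500n^3 + 100n^2 + 28n + 4).

5(1250n^5 + 1250n^4 + 500n^3 + 100n^2 + 28n + 4)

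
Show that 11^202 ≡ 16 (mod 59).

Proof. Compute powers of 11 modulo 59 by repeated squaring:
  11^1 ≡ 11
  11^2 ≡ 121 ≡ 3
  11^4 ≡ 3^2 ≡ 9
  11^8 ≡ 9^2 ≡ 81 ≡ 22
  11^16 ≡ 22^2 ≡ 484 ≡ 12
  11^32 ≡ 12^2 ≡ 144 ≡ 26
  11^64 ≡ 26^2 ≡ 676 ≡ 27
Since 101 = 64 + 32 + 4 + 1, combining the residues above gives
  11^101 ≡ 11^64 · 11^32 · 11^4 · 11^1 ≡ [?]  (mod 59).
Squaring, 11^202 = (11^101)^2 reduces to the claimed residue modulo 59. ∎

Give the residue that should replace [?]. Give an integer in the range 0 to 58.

11^64 · 11^32 · 11^4 · 11^1 ≡ 27 · 26 · 9 · 11 = 69498.
69498 mod 59 = 55, so 11^101 ≡ 55 (mod 59).

55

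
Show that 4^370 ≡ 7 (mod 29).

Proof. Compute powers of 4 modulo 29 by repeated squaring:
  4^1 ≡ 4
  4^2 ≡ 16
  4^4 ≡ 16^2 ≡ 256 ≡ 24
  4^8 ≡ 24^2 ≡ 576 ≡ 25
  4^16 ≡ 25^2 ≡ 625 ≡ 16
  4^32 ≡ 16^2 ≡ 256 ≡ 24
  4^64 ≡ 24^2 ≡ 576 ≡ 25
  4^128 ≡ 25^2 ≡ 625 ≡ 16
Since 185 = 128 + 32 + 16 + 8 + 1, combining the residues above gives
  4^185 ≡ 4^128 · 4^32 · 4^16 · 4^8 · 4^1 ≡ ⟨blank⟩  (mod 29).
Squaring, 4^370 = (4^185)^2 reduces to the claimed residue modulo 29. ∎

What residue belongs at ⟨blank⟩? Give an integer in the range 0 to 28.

Multiply the listed residues: 16 · 24 · 16 · 25 · 4 = 384 → 6144 → 153600 → 614400.
Reducing modulo 29: 614400 = 21186·29 + 6, so 4^185 ≡ 6.

6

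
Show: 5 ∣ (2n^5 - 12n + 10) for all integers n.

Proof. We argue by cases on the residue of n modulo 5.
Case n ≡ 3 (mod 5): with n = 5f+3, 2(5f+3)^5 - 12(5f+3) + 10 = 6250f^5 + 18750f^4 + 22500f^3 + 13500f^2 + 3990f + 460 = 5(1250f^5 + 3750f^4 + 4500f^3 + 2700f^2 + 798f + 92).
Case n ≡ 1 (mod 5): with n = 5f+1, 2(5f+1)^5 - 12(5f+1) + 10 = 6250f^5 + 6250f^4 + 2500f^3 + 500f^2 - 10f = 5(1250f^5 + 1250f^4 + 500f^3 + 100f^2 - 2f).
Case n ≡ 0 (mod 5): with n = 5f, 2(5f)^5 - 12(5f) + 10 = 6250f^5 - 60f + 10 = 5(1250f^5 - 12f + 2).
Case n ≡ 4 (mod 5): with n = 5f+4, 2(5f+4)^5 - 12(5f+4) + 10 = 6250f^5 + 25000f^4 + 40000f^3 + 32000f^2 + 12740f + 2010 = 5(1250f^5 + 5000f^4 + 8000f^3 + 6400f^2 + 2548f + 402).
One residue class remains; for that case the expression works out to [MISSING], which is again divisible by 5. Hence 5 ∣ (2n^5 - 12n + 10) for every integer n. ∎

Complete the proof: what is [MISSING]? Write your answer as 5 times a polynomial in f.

Only n ≡ 2 (mod 5) is unaccounted for. Put n = 5f+2:
2(5f+2)^5 - 12(5f+2) + 10 expands to 6250f^5 + 12500f^4 + 10000f^3 + 4000f^2 + 740f + 50,
and factoring out 5 leaves 5(1250f^5 + 2500f^4 + 2000f^3 + 800f^2 + 148f + 10).

5(1250f^5 + 2500f^4 + 2000f^3 + 800f^2 + 148f + 10)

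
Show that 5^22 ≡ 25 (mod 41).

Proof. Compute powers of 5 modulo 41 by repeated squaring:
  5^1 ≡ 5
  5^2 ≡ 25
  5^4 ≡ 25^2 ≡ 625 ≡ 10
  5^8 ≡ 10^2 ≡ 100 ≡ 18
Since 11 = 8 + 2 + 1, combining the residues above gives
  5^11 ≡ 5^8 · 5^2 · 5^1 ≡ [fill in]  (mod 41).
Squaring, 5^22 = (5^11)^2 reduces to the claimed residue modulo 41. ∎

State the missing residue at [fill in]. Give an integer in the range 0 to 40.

5^8 · 5^2 · 5^1 ≡ 18 · 25 · 5 = 2250.
2250 mod 41 = 36, so 5^11 ≡ 36 (mod 41).

36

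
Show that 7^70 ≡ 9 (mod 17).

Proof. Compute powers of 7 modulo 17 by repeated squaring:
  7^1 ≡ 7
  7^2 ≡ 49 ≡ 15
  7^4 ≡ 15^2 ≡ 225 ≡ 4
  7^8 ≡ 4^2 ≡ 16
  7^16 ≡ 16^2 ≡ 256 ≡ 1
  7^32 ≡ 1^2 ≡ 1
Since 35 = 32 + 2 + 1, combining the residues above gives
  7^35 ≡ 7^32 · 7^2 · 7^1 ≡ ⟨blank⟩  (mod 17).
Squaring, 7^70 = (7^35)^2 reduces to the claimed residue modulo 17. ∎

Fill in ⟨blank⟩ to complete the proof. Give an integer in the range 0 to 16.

3

7^32 · 7^2 · 7^1 ≡ 1 · 15 · 7 = 105.
105 mod 17 = 3, so 7^35 ≡ 3 (mod 17).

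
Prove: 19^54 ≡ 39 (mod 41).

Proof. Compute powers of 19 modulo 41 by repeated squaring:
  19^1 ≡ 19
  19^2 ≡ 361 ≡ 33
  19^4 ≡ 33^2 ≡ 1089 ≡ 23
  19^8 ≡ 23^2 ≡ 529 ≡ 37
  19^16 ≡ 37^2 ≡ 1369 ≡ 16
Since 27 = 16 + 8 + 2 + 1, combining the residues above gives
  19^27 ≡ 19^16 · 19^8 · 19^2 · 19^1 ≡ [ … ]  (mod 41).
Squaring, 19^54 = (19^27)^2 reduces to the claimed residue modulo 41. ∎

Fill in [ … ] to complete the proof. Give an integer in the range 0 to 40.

11

19^16 · 19^8 · 19^2 · 19^1 ≡ 16 · 37 · 33 · 19 = 371184.
371184 mod 41 = 11, so 19^27 ≡ 11 (mod 41).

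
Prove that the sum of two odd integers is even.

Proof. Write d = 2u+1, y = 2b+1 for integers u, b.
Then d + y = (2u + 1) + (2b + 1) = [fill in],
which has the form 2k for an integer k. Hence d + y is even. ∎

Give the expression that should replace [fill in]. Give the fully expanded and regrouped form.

Expanding: (2u + 1) + (2b + 1) = 2b + 2u + 2.
Every term is even; pulling out the factor of 2 gives 2(b + u + 1).

2(b + u + 1)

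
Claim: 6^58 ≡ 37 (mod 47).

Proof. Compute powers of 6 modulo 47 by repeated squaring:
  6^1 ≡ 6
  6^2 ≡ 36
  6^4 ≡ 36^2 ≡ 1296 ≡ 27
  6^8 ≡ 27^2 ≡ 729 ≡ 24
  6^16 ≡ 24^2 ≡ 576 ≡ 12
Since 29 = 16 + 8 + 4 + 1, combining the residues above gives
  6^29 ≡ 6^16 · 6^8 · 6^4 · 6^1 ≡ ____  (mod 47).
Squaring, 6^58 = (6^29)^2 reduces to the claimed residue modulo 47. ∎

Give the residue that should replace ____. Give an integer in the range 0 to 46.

Multiply the listed residues: 12 · 24 · 27 · 6 = 288 → 7776 → 46656.
Reducing modulo 47: 46656 = 992·47 + 32, so 6^29 ≡ 32.

32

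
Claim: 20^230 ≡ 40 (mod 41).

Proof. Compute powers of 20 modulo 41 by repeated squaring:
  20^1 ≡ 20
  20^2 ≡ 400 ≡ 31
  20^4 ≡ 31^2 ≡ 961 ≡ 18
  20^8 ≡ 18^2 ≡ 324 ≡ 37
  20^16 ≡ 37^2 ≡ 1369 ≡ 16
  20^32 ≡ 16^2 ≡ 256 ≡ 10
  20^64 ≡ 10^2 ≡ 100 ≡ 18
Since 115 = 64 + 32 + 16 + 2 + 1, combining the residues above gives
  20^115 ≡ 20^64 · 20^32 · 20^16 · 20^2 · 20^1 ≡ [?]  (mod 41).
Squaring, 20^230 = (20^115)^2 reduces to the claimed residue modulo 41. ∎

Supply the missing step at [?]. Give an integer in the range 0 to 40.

20^64 · 20^32 · 20^16 · 20^2 · 20^1 ≡ 18 · 10 · 16 · 31 · 20 = 1785600.
1785600 mod 41 = 9, so 20^115 ≡ 9 (mod 41).

9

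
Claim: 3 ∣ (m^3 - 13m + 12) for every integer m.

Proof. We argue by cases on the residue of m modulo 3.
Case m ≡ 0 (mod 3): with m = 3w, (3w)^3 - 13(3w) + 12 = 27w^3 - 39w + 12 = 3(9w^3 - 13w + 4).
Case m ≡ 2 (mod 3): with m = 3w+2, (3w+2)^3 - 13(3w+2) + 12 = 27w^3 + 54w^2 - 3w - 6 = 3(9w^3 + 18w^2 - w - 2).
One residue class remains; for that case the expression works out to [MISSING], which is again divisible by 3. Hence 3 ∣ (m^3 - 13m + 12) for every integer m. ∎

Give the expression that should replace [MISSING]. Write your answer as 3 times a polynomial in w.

3(9w^3 + 9w^2 - 10w)

The residues treated are {0, 2}, so the missing case is m ≡ 1 (mod 3); write m = 3w+1.
Then (3w+1)^3 - 13(3w+1) + 12 = 27w^3 + 27w^2 - 30w = 3(9w^3 + 9w^2 - 10w).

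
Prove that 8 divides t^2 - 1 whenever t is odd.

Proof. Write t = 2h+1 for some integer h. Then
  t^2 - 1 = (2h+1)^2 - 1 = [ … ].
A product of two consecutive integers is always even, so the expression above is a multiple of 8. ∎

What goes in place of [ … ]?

(2h+1)^2 - 1 = 4h^2 + 4h + 1 - 1 = 4h^2 + 4h = 4h(h+1).
Since h and h+1 are consecutive, h(h+1) is even, and 4·(even) is a multiple of 8.

4h(h + 1)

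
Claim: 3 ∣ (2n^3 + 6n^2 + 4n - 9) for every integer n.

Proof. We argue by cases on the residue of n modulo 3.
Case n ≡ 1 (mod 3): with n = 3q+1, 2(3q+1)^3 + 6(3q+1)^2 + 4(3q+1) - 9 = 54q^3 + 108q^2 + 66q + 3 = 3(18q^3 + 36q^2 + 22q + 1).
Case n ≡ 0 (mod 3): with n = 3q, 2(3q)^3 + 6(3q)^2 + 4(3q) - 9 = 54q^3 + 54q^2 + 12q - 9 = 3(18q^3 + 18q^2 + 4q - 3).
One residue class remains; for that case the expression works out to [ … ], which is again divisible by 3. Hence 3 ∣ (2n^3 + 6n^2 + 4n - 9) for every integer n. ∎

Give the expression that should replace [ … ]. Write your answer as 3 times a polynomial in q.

3(18q^3 + 54q^2 + 52q + 13)

The residues treated are {1, 0}, so the missing case is n ≡ 2 (mod 3); write n = 3q+2.
Then 2(3q+2)^3 + 6(3q+2)^2 + 4(3q+2) - 9 = 54q^3 + 162q^2 + 156q + 39 = 3(18q^3 + 54q^2 + 52q + 13).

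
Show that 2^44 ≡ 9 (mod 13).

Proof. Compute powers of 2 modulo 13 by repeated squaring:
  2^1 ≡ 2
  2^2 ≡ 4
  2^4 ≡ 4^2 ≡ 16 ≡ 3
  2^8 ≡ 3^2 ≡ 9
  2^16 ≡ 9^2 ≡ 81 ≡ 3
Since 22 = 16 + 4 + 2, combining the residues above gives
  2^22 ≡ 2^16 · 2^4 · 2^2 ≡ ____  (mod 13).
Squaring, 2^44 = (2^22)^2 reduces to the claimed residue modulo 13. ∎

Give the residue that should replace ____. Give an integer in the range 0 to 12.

10

Multiply the listed residues: 3 · 3 · 4 = 9 → 36.
Reducing modulo 13: 36 = 2·13 + 10, so 2^22 ≡ 10.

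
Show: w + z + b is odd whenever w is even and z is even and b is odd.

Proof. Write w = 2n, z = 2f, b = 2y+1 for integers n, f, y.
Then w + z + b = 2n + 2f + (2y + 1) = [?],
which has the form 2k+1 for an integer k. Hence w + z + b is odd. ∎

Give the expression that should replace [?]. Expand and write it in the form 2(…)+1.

2(f + n + y) + 1

Expanding: 2n + 2f + (2y + 1) = 2f + 2n + 2y + 1.
Every term except the constant is even, so this is 2(f + n + y) + 1,
and f + n + y ∈ ℤ gives the required form.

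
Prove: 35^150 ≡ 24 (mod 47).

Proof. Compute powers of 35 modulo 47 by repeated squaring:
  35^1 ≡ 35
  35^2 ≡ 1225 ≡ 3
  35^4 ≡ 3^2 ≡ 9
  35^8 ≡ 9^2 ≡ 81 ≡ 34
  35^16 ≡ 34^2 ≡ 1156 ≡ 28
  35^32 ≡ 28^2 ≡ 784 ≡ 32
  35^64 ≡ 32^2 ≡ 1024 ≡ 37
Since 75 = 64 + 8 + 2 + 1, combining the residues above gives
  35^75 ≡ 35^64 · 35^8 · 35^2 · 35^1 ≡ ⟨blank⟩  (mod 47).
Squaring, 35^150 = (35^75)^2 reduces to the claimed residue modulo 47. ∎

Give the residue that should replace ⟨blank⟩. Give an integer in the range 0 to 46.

20

35^64 · 35^8 · 35^2 · 35^1 ≡ 37 · 34 · 3 · 35 = 132090.
132090 mod 47 = 20, so 35^75 ≡ 20 (mod 47).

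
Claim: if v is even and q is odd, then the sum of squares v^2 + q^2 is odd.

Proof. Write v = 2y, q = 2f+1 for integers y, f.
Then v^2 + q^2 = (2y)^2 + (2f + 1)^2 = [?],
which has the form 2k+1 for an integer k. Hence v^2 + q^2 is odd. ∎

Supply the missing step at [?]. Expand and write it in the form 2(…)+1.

Expanding: (2y)^2 + (2f + 1)^2 = 4f^2 + 4f + 4y^2 + 1.
Every term except the constant is even, so this is 2(2f^2 + 2f + 2y^2) + 1,
and 2f^2 + 2f + 2y^2 ∈ ℤ gives the required form.

2(2f^2 + 2f + 2y^2) + 1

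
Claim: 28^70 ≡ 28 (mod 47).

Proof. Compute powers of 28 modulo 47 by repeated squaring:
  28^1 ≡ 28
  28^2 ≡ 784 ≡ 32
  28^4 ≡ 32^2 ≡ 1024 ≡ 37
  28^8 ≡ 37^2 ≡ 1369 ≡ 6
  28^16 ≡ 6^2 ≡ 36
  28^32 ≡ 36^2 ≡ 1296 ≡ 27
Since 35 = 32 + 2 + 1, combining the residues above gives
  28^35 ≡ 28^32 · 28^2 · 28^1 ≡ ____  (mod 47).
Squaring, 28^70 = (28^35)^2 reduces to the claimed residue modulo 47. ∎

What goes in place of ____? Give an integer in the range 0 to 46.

Multiply the listed residues: 27 · 32 · 28 = 864 → 24192.
Reducing modulo 47: 24192 = 514·47 + 34, so 28^35 ≡ 34.

34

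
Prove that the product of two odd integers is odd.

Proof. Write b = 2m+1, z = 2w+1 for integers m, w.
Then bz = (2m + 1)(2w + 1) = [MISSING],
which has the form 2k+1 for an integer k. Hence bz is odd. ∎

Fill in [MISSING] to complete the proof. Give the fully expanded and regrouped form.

2(2mw + m + w) + 1

(2m + 1)(2w + 1) = 4mw + 2m + 2w + 1
= 2(2mw + m + w) + 1.
Since 2mw + m + w is an integer, the product is of the form 2k+1 for an integer k.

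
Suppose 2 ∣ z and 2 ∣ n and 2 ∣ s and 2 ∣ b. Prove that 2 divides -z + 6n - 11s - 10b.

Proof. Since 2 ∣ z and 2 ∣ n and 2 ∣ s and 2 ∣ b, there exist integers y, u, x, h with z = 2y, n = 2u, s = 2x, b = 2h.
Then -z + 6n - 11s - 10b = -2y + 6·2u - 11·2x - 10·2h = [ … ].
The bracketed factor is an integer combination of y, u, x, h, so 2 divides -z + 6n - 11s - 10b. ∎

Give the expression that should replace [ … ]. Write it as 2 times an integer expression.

Each term has a factor of 2: -2y + 6·2u - 11·2x - 10·2h = 2·(-10h + 6u - 11x - y).
Since -10h + 6u - 11x - y is an integer, 2 ∣ (-z + 6n - 11s - 10b).

2(-10h + 6u - 11x - y)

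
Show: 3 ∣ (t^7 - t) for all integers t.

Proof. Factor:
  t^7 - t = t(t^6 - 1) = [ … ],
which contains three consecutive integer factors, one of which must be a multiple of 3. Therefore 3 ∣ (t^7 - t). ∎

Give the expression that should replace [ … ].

(t - 1)t(t + 1)(t^4 + t^2 + 1)

t^6 - 1 = (t^2 - 1)(t^4 + t^2 + 1), and t^2 - 1 = (t-1)(t+1).
So t(t^6 - 1) = (t - 1)t(t + 1)(t^4 + t^2 + 1).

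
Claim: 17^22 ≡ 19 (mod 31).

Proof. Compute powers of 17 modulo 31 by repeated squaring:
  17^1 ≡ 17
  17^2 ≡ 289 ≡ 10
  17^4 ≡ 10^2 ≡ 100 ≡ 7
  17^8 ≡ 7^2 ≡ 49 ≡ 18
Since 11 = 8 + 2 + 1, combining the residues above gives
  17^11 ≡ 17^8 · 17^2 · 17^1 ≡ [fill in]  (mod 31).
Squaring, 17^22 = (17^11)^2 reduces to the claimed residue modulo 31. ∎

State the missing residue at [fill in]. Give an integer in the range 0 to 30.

22

17^8 · 17^2 · 17^1 ≡ 18 · 10 · 17 = 3060.
3060 mod 31 = 22, so 17^11 ≡ 22 (mod 31).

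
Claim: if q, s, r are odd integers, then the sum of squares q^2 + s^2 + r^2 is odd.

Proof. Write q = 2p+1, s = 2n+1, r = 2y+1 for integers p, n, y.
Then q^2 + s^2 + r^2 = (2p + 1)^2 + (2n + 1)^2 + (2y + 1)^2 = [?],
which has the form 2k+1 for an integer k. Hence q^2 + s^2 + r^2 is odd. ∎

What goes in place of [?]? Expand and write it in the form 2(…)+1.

(2p + 1)^2 + (2n + 1)^2 + (2y + 1)^2 = 4n^2 + 4n + 4p^2 + 4p + 4y^2 + 4y + 3
= 2(2n^2 + 2n + 2p^2 + 2p + 2y^2 + 2y + 1) + 1.
Since 2n^2 + 2n + 2p^2 + 2p + 2y^2 + 2y + 1 is an integer, the sum of squares is of the form 2k+1 for an integer k.

2(2n^2 + 2n + 2p^2 + 2p + 2y^2 + 2y + 1) + 1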